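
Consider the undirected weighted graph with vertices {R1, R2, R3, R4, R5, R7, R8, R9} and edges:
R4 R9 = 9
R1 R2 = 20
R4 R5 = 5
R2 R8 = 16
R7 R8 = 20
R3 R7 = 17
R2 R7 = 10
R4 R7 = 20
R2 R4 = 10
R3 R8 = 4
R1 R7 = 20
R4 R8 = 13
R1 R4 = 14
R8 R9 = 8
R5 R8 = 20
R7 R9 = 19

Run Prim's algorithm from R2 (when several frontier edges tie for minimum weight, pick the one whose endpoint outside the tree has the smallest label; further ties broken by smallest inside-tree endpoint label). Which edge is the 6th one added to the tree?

R2-R7

Prim, starting at R2.
Step 1: cheapest edge leaving the tree is R2 R4 (10); add R4.
Step 2: cheapest edge leaving the tree is R4 R5 (5); add R5.
Step 3: cheapest edge leaving the tree is R4 R9 (9); add R9.
Step 4: cheapest edge leaving the tree is R8 R9 (8); add R8.
Step 5: cheapest edge leaving the tree is R3 R8 (4); add R3.
Step 6: cheapest edge leaving the tree is R2 R7 (10); add R7.
Step 7: cheapest edge leaving the tree is R1 R4 (14); add R1.
The 6th edge added is R2 R7.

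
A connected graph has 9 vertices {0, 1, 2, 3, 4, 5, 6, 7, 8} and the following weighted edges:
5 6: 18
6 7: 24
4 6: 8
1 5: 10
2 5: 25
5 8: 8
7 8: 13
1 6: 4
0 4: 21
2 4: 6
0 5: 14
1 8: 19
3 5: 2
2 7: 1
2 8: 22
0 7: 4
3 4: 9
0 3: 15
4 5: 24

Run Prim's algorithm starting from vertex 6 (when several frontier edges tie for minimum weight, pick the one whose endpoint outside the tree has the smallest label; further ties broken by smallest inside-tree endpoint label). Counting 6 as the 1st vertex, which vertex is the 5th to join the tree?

Prim, starting at 6.
Step 1: cheapest edge leaving the tree is 1 6 (4); add 1.
Step 2: cheapest edge leaving the tree is 4 6 (8); add 4.
Step 3: cheapest edge leaving the tree is 2 4 (6); add 2.
Step 4: cheapest edge leaving the tree is 2 7 (1); add 7.
Step 5: cheapest edge leaving the tree is 0 7 (4); add 0.
Step 6: cheapest edge leaving the tree is 3 4 (9); add 3.
Step 7: cheapest edge leaving the tree is 3 5 (2); add 5.
Step 8: cheapest edge leaving the tree is 5 8 (8); add 8.
Vertex order: 6, 1, 4, 2, 7, 0, 3, 5, 8. The 5th vertex is 7.

7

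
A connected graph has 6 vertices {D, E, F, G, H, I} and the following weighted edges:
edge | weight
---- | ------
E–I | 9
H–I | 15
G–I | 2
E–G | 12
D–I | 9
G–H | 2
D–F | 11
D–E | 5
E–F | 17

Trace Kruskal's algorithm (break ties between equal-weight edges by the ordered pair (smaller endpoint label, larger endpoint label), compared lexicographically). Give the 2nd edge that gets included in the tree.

G-I

Kruskal: consider edges lightest-first.
G–H (2): add. Components now {D} {E} {F} {G,H} {I}
G–I (2): add. Components now {D} {E} {F} {G,H,I}
D–E (5): add. Components now {D,E} {F} {G,H,I}
D–I (9): add. Components now {D,E,G,H,I} {F}
E–I (9): skip — E and I already connected.
D–F (11): add. Components now {D,E,F,G,H,I}
The 2nd edge added is G–I.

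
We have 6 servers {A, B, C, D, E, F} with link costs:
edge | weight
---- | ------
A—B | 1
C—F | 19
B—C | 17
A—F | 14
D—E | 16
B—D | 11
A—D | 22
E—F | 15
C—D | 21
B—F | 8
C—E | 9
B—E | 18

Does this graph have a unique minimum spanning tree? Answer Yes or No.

Kruskal: consider edges lightest-first.
A—B (1): add — endpoints in different components.
B—F (8): add — endpoints in different components.
C—E (9): add — endpoints in different components.
B—D (11): add — endpoints in different components.
A—F (14): skip — A and F already connected.
E—F (15): add — endpoints in different components.
Every non-tree edge has weight strictly greater than the heaviest edge on the tree path between its endpoints, so the MST is unique.

Yes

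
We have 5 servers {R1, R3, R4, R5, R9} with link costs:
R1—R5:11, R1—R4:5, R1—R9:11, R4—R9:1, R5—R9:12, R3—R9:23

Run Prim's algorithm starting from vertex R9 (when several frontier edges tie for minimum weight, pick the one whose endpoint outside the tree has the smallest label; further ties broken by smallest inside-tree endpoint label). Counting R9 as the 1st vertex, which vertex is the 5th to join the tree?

R3

Grow the tree from R9 using Prim:
Step 1: cheapest edge leaving the tree is R4—R9 (1); add R4.
Step 2: cheapest edge leaving the tree is R1—R4 (5); add R1.
Step 3: cheapest edge leaving the tree is R1—R5 (11); add R5.
Step 4: cheapest edge leaving the tree is R3—R9 (23); add R3.
Vertex order: R9, R4, R1, R5, R3. The 5th vertex is R3.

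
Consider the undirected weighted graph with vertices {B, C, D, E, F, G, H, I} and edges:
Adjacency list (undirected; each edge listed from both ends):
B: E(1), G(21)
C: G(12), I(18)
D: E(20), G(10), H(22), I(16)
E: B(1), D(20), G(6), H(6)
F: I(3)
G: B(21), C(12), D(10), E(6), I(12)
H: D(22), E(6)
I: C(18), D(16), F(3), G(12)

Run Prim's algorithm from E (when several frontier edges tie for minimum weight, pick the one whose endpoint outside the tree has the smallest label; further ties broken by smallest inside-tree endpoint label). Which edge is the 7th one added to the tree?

F-I

Grow the tree from E using Prim:
Step 1: cheapest edge leaving the tree is B-E (1); add B.
Step 2: cheapest edge leaving the tree is E-G (6); add G.
Step 3: cheapest edge leaving the tree is E-H (6); add H.
Step 4: cheapest edge leaving the tree is D-G (10); add D.
Step 5: cheapest edge leaving the tree is C-G (12); add C.
Step 6: cheapest edge leaving the tree is G-I (12); add I.
Step 7: cheapest edge leaving the tree is F-I (3); add F.
The 7th edge added is F-I.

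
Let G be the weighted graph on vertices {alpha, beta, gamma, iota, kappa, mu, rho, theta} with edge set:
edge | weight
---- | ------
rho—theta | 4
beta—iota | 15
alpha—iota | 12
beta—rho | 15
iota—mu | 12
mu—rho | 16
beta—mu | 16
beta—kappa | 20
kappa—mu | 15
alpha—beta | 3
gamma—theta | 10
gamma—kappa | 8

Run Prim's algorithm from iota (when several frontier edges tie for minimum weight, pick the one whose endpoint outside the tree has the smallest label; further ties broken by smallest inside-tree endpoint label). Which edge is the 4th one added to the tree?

Prim, starting at iota.
Step 1: frontier [alpha—iota 12, iota—mu 12, beta—iota 15] → take alpha—iota (12); add alpha.
Step 2: frontier [alpha—beta 3, iota—mu 12, beta—iota 15] → take alpha—beta (3); add beta.
Step 3: frontier [beta—rho 15, beta—mu 16, beta—kappa 20, iota—mu 12] → take iota—mu (12); add mu.
Step 4: frontier [beta—rho 15, beta—kappa 20, kappa—mu 15, mu—rho 16] → take kappa—mu (15); add kappa.
Step 5: frontier [beta—rho 15, gamma—kappa 8, mu—rho 16] → take gamma—kappa (8); add gamma.
Step 6: frontier [beta—rho 15, gamma—theta 10, mu—rho 16] → take gamma—theta (10); add theta.
Step 7: frontier [beta—rho 15, mu—rho 16, rho—theta 4] → take rho—theta (4); add rho.
The 4th edge added is kappa—mu.

kappa-mu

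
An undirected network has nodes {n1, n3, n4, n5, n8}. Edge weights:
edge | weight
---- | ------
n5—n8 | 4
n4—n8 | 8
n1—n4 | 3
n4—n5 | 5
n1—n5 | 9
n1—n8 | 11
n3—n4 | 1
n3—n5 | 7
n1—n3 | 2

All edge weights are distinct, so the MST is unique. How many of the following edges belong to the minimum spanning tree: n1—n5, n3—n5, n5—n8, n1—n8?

Kruskal: consider edges lightest-first.
n3—n4 (1): add. Components now {n3,n4} {n1} {n5} {n8}
n1—n3 (2): add. Components now {n1,n3,n4} {n5} {n8}
n1—n4 (3): skip — n4 and n1 already connected.
n5—n8 (4): add. Components now {n1,n3,n4} {n5,n8}
n4—n5 (5): add. Components now {n1,n3,n4,n5,n8}
MST edge set: {n3—n4, n1—n3, n5—n8, n4—n5}.
Of the listed edges, {n5—n8} are in the MST → 1.

1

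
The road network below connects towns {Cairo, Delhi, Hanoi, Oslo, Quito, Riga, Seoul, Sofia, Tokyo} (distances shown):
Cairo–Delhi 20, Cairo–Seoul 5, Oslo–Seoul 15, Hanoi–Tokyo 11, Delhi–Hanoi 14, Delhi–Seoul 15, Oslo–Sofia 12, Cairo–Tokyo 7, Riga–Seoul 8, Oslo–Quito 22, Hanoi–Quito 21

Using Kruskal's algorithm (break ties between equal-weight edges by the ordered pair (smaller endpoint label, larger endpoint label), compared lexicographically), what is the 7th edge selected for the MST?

Kruskal: consider edges lightest-first.
Cairo–Seoul (5): add — endpoints in different components.
Cairo–Tokyo (7): add — endpoints in different components.
Riga–Seoul (8): add — endpoints in different components.
Hanoi–Tokyo (11): add — endpoints in different components.
Oslo–Sofia (12): add — endpoints in different components.
Delhi–Hanoi (14): add — endpoints in different components.
Delhi–Seoul (15): skip — Delhi and Seoul already connected.
Oslo–Seoul (15): add — endpoints in different components.
Cairo–Delhi (20): skip — Delhi and Cairo already connected.
Hanoi–Quito (21): add — endpoints in different components.
The 7th edge added is Oslo–Seoul.

Oslo-Seoul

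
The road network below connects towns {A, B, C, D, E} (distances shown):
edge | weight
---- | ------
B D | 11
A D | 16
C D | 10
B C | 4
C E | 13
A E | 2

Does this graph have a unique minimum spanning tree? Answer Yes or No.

Kruskal's algorithm — process edges by increasing weight (ties by edge label):
A E (2): add. Components now {A,E} {B} {C} {D}
B C (4): add. Components now {A,E} {B,C} {D}
C D (10): add. Components now {A,E} {B,C,D}
B D (11): skip — B and D already connected.
C E (13): add. Components now {A,B,C,D,E}
Every non-tree edge has weight strictly greater than the heaviest edge on the tree path between its endpoints, so the MST is unique.

Yes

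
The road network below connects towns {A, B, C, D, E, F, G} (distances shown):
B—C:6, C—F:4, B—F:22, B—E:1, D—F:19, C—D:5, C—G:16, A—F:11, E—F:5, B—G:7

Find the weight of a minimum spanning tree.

33

Grow the tree from C using Prim:
Step 1: cheapest edge leaving the tree is C—F (4); add F.
Step 2: cheapest edge leaving the tree is C—D (5); add D.
Step 3: cheapest edge leaving the tree is E—F (5); add E.
Step 4: cheapest edge leaving the tree is B—E (1); add B.
Step 5: cheapest edge leaving the tree is B—G (7); add G.
Step 6: cheapest edge leaving the tree is A—F (11); add A.
MST edges: C—F, C—D, E—F, B—E, B—G, A—F; total weight 4+5+5+1+7+11 = 33.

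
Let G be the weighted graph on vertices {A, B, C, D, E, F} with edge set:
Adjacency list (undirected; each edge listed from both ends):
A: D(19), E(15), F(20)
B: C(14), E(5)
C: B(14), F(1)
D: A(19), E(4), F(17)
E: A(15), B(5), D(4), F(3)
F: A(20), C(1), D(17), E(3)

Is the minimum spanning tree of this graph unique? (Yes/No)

Yes

Kruskal's algorithm — process edges by increasing weight (ties by edge label):
C–F (1): add — endpoints in different components.
E–F (3): add — endpoints in different components.
D–E (4): add — endpoints in different components.
B–E (5): add — endpoints in different components.
B–C (14): skip — B and C already connected.
A–E (15): add — endpoints in different components.
Every non-tree edge has weight strictly greater than the heaviest edge on the tree path between its endpoints, so the MST is unique.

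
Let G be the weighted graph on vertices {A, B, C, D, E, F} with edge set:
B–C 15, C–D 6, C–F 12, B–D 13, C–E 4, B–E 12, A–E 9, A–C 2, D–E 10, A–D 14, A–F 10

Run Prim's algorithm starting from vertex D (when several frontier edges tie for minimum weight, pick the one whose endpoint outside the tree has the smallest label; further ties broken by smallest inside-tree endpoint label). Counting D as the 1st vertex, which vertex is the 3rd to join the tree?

A

Grow the tree from D using Prim:
Step 1: cheapest edge leaving the tree is C–D (6); add C.
Step 2: cheapest edge leaving the tree is A–C (2); add A.
Step 3: cheapest edge leaving the tree is C–E (4); add E.
Step 4: cheapest edge leaving the tree is A–F (10); add F.
Step 5: cheapest edge leaving the tree is B–E (12); add B.
Vertex order: D, C, A, E, F, B. The 3rd vertex is A.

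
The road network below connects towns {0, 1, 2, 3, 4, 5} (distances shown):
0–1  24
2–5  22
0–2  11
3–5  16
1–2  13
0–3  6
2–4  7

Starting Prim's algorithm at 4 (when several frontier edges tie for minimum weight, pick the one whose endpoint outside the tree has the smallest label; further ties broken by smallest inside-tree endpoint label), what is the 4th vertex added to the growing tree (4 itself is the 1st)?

Prim, starting at 4.
Step 1: frontier [2–4 7] → take 2–4 (7); add 2.
Step 2: frontier [0–2 11, 1–2 13, 2–5 22] → take 0–2 (11); add 0.
Step 3: frontier [0–3 6, 0–1 24, 1–2 13, 2–5 22] → take 0–3 (6); add 3.
Step 4: frontier [0–1 24, 1–2 13, 2–5 22, 3–5 16] → take 1–2 (13); add 1.
Step 5: frontier [2–5 22, 3–5 16] → take 3–5 (16); add 5.
Vertex order: 4, 2, 0, 3, 1, 5. The 4th vertex is 3.

3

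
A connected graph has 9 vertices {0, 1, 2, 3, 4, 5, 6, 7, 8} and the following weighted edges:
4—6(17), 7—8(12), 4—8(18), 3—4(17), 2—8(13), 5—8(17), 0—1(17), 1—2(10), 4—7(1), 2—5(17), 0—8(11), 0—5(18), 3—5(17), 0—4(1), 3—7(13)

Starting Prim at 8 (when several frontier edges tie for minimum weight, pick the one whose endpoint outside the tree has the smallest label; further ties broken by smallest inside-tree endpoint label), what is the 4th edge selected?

Prim's algorithm from 8:
Step 1: cheapest edge leaving the tree is 0—8 (11); add 0.
Step 2: cheapest edge leaving the tree is 0—4 (1); add 4.
Step 3: cheapest edge leaving the tree is 4—7 (1); add 7.
Step 4: cheapest edge leaving the tree is 2—8 (13); add 2.
Step 5: cheapest edge leaving the tree is 1—2 (10); add 1.
Step 6: cheapest edge leaving the tree is 3—7 (13); add 3.
Step 7: cheapest edge leaving the tree is 2—5 (17); add 5.
Step 8: cheapest edge leaving the tree is 4—6 (17); add 6.
The 4th edge added is 2—8.

2-8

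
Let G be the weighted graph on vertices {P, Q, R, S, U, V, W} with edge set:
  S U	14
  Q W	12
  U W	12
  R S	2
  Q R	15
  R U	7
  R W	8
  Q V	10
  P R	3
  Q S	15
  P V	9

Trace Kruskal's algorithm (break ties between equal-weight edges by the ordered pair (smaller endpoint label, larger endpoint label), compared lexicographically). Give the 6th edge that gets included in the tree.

Kruskal's algorithm — process edges by increasing weight (ties by edge label):
R S (2): add. Components now {W} {R,S} {V} {U} {P} {Q}
P R (3): add. Components now {W} {P,R,S} {V} {U} {Q}
R U (7): add. Components now {W} {P,R,S,U} {V} {Q}
R W (8): add. Components now {P,R,S,U,W} {V} {Q}
P V (9): add. Components now {P,R,S,U,V,W} {Q}
Q V (10): add. Components now {P,Q,R,S,U,V,W}
The 6th edge added is Q V.

Q-V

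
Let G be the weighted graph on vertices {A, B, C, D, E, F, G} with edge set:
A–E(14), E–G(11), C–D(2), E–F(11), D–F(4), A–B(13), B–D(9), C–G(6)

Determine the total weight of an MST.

Prim, starting at E.
Step 1: cheapest edge leaving the tree is E–F (11); add F.
Step 2: cheapest edge leaving the tree is D–F (4); add D.
Step 3: cheapest edge leaving the tree is C–D (2); add C.
Step 4: cheapest edge leaving the tree is C–G (6); add G.
Step 5: cheapest edge leaving the tree is B–D (9); add B.
Step 6: cheapest edge leaving the tree is A–B (13); add A.
MST edges: E–F, D–F, C–D, C–G, B–D, A–B; total weight 11+4+2+6+9+13 = 45.

45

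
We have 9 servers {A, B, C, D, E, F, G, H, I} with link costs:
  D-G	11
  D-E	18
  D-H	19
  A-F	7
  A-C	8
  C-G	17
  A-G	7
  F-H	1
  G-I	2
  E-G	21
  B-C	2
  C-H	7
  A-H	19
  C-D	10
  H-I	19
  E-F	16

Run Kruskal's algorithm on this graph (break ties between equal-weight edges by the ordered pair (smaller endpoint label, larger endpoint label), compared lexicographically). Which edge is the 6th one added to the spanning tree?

Kruskal: consider edges lightest-first.
F-H (1): add — endpoints in different components.
B-C (2): add — endpoints in different components.
G-I (2): add — endpoints in different components.
A-F (7): add — endpoints in different components.
A-G (7): add — endpoints in different components.
C-H (7): add — endpoints in different components.
A-C (8): skip — A and C already connected.
C-D (10): add — endpoints in different components.
D-G (11): skip — D and G already connected.
E-F (16): add — endpoints in different components.
The 6th edge added is C-H.

C-H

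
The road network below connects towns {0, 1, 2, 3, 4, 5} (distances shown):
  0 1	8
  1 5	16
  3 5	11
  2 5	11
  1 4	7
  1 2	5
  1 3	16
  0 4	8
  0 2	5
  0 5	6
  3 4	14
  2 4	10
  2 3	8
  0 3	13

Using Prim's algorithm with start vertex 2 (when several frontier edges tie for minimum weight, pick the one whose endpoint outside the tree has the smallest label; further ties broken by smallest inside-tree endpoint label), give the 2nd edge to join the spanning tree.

Prim, starting at 2.
Step 1: cheapest edge leaving the tree is 0 2 (5); add 0.
Step 2: cheapest edge leaving the tree is 1 2 (5); add 1.
Step 3: cheapest edge leaving the tree is 0 5 (6); add 5.
Step 4: cheapest edge leaving the tree is 1 4 (7); add 4.
Step 5: cheapest edge leaving the tree is 2 3 (8); add 3.
The 2nd edge added is 1 2.

1-2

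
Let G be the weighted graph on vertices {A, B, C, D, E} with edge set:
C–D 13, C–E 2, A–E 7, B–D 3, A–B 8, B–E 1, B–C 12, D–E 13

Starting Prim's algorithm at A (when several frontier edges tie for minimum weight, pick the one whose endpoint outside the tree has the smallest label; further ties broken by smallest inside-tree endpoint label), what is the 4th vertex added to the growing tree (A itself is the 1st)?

C

Prim, starting at A.
Step 1: frontier [A–E 7, A–B 8] → take A–E (7); add E.
Step 2: frontier [A–B 8, B–E 1, C–E 2, D–E 13] → take B–E (1); add B.
Step 3: frontier [B–D 3, B–C 12, C–E 2, D–E 13] → take C–E (2); add C.
Step 4: frontier [B–D 3, C–D 13, D–E 13] → take B–D (3); add D.
Vertex order: A, E, B, C, D. The 4th vertex is C.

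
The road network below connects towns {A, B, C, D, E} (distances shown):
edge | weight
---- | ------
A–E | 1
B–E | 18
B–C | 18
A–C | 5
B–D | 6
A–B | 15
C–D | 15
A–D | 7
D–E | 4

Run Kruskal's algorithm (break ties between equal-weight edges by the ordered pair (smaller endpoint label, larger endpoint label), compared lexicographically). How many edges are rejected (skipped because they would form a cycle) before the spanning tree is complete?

0

Kruskal's algorithm — process edges by increasing weight (ties by edge label):
A–E (1): add. Components now {A,E} {B} {C} {D}
D–E (4): add. Components now {A,D,E} {B} {C}
A–C (5): add. Components now {A,C,D,E} {B}
B–D (6): add. Components now {A,B,C,D,E}
Edges rejected before the tree was complete: 0.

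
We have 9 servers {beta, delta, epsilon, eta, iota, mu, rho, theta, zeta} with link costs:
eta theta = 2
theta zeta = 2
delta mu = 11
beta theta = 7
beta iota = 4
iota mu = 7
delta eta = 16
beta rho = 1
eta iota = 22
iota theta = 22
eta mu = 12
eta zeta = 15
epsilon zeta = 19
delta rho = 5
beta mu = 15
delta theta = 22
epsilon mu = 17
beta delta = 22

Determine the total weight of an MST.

45

Kruskal's algorithm — process edges by increasing weight (ties by edge label):
beta rho (1): add — endpoints in different components.
eta theta (2): add — endpoints in different components.
theta zeta (2): add — endpoints in different components.
beta iota (4): add — endpoints in different components.
delta rho (5): add — endpoints in different components.
beta theta (7): add — endpoints in different components.
iota mu (7): add — endpoints in different components.
delta mu (11): skip — delta and mu already connected.
eta mu (12): skip — mu and eta already connected.
beta mu (15): skip — mu and beta already connected.
eta zeta (15): skip — zeta and eta already connected.
delta eta (16): skip — delta and eta already connected.
epsilon mu (17): add — endpoints in different components.
MST edges: beta rho, eta theta, theta zeta, beta iota, delta rho, beta theta, iota mu, epsilon mu; total weight 1+2+2+4+5+7+7+17 = 45.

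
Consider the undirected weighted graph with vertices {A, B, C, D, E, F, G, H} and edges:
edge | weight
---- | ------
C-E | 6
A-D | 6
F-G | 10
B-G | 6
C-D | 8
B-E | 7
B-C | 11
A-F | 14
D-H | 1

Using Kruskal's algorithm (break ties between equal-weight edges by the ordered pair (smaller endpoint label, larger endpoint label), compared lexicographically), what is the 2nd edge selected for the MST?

A-D

Sort edges by weight, then run Kruskal:
D-H (1): add — endpoints in different components.
A-D (6): add — endpoints in different components.
B-G (6): add — endpoints in different components.
C-E (6): add — endpoints in different components.
B-E (7): add — endpoints in different components.
C-D (8): add — endpoints in different components.
F-G (10): add — endpoints in different components.
The 2nd edge added is A-D.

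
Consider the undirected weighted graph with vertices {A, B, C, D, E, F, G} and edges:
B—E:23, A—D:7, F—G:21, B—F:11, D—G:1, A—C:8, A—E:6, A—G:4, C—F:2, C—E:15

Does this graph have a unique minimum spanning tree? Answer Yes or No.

Yes

Kruskal's algorithm — process edges by increasing weight (ties by edge label):
D—G (1): add — endpoints in different components.
C—F (2): add — endpoints in different components.
A—G (4): add — endpoints in different components.
A—E (6): add — endpoints in different components.
A—D (7): skip — A and D already connected.
A—C (8): add — endpoints in different components.
B—F (11): add — endpoints in different components.
Every non-tree edge has weight strictly greater than the heaviest edge on the tree path between its endpoints, so the MST is unique.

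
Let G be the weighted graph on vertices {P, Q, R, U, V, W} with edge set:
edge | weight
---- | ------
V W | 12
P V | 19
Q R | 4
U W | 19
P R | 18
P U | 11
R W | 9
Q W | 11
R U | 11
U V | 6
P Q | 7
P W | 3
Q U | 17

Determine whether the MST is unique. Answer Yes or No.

Kruskal: consider edges lightest-first.
P W (3): add. Components now {P,W} {R} {Q} {U} {V}
Q R (4): add. Components now {P,W} {Q,R} {U} {V}
U V (6): add. Components now {P,W} {Q,R} {U,V}
P Q (7): add. Components now {P,Q,R,W} {U,V}
R W (9): skip — W and R already connected.
P U (11): add. Components now {P,Q,R,U,V,W}
Non-tree edge R U has weight 11, equal to the heaviest edge on its tree cycle — swapping gives another MST of the same weight. Not unique.

No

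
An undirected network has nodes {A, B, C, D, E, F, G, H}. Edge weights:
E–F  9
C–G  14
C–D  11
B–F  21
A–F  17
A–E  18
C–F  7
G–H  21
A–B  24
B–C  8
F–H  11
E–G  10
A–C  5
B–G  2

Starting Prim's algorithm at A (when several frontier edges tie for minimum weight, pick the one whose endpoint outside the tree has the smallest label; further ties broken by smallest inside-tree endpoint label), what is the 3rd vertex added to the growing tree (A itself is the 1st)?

F

Grow the tree from A using Prim:
Step 1: cheapest edge leaving the tree is A–C (5); add C.
Step 2: cheapest edge leaving the tree is C–F (7); add F.
Step 3: cheapest edge leaving the tree is B–C (8); add B.
Step 4: cheapest edge leaving the tree is B–G (2); add G.
Step 5: cheapest edge leaving the tree is E–F (9); add E.
Step 6: cheapest edge leaving the tree is C–D (11); add D.
Step 7: cheapest edge leaving the tree is F–H (11); add H.
Vertex order: A, C, F, B, G, E, D, H. The 3rd vertex is F.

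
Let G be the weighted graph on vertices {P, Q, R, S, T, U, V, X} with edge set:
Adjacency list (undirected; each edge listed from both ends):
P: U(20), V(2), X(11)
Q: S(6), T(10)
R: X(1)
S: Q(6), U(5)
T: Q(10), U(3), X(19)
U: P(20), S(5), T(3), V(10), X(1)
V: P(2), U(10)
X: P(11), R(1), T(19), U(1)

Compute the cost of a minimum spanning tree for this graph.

Kruskal: consider edges lightest-first.
R—X (1): add — endpoints in different components.
U—X (1): add — endpoints in different components.
P—V (2): add — endpoints in different components.
T—U (3): add — endpoints in different components.
S—U (5): add — endpoints in different components.
Q—S (6): add — endpoints in different components.
Q—T (10): skip — Q and T already connected.
U—V (10): add — endpoints in different components.
MST edges: R—X, U—X, P—V, T—U, S—U, Q—S, U—V; total weight 1+1+2+3+5+6+10 = 28.

28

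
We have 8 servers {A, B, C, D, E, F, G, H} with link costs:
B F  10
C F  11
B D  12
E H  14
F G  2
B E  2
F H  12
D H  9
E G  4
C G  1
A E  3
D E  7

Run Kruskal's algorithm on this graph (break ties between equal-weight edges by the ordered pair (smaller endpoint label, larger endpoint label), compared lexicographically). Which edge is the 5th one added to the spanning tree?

E-G

Sort edges by weight, then run Kruskal:
C G (1): add — endpoints in different components.
B E (2): add — endpoints in different components.
F G (2): add — endpoints in different components.
A E (3): add — endpoints in different components.
E G (4): add — endpoints in different components.
D E (7): add — endpoints in different components.
D H (9): add — endpoints in different components.
The 5th edge added is E G.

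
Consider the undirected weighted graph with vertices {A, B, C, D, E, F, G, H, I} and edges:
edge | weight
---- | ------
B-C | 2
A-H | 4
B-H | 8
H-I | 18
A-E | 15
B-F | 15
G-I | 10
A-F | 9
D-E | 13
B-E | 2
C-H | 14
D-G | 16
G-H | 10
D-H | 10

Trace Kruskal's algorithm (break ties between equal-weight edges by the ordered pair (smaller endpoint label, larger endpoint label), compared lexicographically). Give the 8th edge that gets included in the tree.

G-I

Kruskal: consider edges lightest-first.
B-C (2): add — endpoints in different components.
B-E (2): add — endpoints in different components.
A-H (4): add — endpoints in different components.
B-H (8): add — endpoints in different components.
A-F (9): add — endpoints in different components.
D-H (10): add — endpoints in different components.
G-H (10): add — endpoints in different components.
G-I (10): add — endpoints in different components.
The 8th edge added is G-I.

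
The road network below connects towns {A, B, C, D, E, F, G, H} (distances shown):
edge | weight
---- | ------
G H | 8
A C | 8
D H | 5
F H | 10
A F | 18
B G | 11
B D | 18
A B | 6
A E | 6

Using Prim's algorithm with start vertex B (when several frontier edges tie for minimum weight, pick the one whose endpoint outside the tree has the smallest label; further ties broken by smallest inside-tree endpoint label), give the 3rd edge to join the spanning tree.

Prim's algorithm from B:
Step 1: cheapest edge leaving the tree is A B (6); add A.
Step 2: cheapest edge leaving the tree is A E (6); add E.
Step 3: cheapest edge leaving the tree is A C (8); add C.
Step 4: cheapest edge leaving the tree is B G (11); add G.
Step 5: cheapest edge leaving the tree is G H (8); add H.
Step 6: cheapest edge leaving the tree is D H (5); add D.
Step 7: cheapest edge leaving the tree is F H (10); add F.
The 3rd edge added is A C.

A-C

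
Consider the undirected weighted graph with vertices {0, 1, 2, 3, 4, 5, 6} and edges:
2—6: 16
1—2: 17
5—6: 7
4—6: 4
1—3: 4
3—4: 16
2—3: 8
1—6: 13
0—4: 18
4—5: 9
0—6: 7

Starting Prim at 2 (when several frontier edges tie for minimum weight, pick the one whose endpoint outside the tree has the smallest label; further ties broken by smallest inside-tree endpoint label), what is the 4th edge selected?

Prim, starting at 2.
Step 1: frontier [2—3 8, 2—6 16, 1—2 17] → take 2—3 (8); add 3.
Step 2: frontier [2—6 16, 1—2 17, 1—3 4, 3—4 16] → take 1—3 (4); add 1.
Step 3: frontier [1—6 13, 2—6 16, 3—4 16] → take 1—6 (13); add 6.
Step 4: frontier [3—4 16, 4—6 4, 0—6 7, 5—6 7] → take 4—6 (4); add 4.
Step 5: frontier [4—5 9, 0—4 18, 0—6 7, 5—6 7] → take 0—6 (7); add 0.
Step 6: frontier [4—5 9, 5—6 7] → take 5—6 (7); add 5.
The 4th edge added is 4—6.

4-6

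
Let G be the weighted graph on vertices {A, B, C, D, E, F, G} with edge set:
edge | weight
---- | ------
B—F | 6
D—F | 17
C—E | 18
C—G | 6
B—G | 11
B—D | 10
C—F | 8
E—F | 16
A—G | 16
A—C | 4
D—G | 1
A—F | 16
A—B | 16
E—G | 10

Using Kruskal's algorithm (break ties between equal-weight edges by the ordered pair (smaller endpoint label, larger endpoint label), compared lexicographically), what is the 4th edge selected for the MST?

Kruskal's algorithm — process edges by increasing weight (ties by edge label):
D—G (1): add. Components now {A} {B} {C} {D,G} {E} {F}
A—C (4): add. Components now {A,C} {B} {D,G} {E} {F}
B—F (6): add. Components now {A,C} {B,F} {D,G} {E}
C—G (6): add. Components now {A,C,D,G} {B,F} {E}
C—F (8): add. Components now {A,B,C,D,F,G} {E}
B—D (10): skip — B and D already connected.
E—G (10): add. Components now {A,B,C,D,E,F,G}
The 4th edge added is C—G.

C-G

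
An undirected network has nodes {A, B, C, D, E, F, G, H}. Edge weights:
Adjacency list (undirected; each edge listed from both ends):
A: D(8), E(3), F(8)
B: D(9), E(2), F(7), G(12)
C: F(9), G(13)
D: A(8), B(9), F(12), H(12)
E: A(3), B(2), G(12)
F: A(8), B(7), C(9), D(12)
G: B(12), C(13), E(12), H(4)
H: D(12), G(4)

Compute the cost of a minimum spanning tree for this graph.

Grow the tree from C using Prim:
Step 1: cheapest edge leaving the tree is C F (9); add F.
Step 2: cheapest edge leaving the tree is B F (7); add B.
Step 3: cheapest edge leaving the tree is B E (2); add E.
Step 4: cheapest edge leaving the tree is A E (3); add A.
Step 5: cheapest edge leaving the tree is A D (8); add D.
Step 6: cheapest edge leaving the tree is B G (12); add G.
Step 7: cheapest edge leaving the tree is G H (4); add H.
MST edges: C F, B F, B E, A E, A D, B G, G H; total weight 9+7+2+3+8+12+4 = 45.

45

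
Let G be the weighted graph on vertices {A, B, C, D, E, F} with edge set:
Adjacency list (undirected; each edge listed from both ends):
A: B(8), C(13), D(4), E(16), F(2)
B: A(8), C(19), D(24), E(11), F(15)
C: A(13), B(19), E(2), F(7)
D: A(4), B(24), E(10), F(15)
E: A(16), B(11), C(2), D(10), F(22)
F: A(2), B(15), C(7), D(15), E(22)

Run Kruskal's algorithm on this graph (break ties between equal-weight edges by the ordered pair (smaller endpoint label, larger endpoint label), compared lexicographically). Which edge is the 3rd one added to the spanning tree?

A-D

Kruskal: consider edges lightest-first.
A-F (2): add. Components now {A,F} {B} {C} {D} {E}
C-E (2): add. Components now {A,F} {B} {C,E} {D}
A-D (4): add. Components now {A,D,F} {B} {C,E}
C-F (7): add. Components now {A,C,D,E,F} {B}
A-B (8): add. Components now {A,B,C,D,E,F}
The 3rd edge added is A-D.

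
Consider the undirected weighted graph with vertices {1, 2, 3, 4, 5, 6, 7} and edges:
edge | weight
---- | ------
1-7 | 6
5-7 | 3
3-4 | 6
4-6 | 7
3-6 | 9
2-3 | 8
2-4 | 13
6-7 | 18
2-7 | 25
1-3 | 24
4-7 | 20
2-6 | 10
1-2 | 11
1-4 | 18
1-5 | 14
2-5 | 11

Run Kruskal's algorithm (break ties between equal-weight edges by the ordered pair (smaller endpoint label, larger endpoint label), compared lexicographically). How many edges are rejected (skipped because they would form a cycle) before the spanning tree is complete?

Sort edges by weight, then run Kruskal:
5-7 (3): add — endpoints in different components.
1-7 (6): add — endpoints in different components.
3-4 (6): add — endpoints in different components.
4-6 (7): add — endpoints in different components.
2-3 (8): add — endpoints in different components.
3-6 (9): skip — 3 and 6 already connected.
2-6 (10): skip — 2 and 6 already connected.
1-2 (11): add — endpoints in different components.
Edges rejected before the tree was complete: 2.

2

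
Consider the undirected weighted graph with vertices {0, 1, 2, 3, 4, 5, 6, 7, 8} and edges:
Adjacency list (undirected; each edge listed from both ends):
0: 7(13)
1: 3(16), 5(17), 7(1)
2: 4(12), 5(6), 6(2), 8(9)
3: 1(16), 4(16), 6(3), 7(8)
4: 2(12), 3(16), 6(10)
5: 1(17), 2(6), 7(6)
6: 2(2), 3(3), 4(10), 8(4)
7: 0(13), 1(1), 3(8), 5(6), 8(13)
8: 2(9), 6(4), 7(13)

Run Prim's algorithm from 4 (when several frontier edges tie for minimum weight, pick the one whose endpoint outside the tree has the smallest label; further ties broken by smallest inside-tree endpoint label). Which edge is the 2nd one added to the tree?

2-6

Prim, starting at 4.
Step 1: cheapest edge leaving the tree is 4–6 (10); add 6.
Step 2: cheapest edge leaving the tree is 2–6 (2); add 2.
Step 3: cheapest edge leaving the tree is 3–6 (3); add 3.
Step 4: cheapest edge leaving the tree is 6–8 (4); add 8.
Step 5: cheapest edge leaving the tree is 2–5 (6); add 5.
Step 6: cheapest edge leaving the tree is 5–7 (6); add 7.
Step 7: cheapest edge leaving the tree is 1–7 (1); add 1.
Step 8: cheapest edge leaving the tree is 0–7 (13); add 0.
The 2nd edge added is 2–6.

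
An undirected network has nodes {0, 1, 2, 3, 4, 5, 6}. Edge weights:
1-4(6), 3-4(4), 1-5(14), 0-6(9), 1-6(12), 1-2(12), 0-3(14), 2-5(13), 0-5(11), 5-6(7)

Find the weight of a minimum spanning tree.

50

Prim's algorithm from 3:
Step 1: frontier [3-4 4, 0-3 14] → take 3-4 (4); add 4.
Step 2: frontier [0-3 14, 1-4 6] → take 1-4 (6); add 1.
Step 3: frontier [1-2 12, 1-6 12, 1-5 14, 0-3 14] → take 1-2 (12); add 2.
Step 4: frontier [1-6 12, 1-5 14, 2-5 13, 0-3 14] → take 1-6 (12); add 6.
Step 5: frontier [1-5 14, 2-5 13, 0-3 14, 5-6 7, 0-6 9] → take 5-6 (7); add 5.
Step 6: frontier [0-3 14, 0-5 11, 0-6 9] → take 0-6 (9); add 0.
MST edges: 3-4, 1-4, 1-2, 1-6, 5-6, 0-6; total weight 4+6+12+12+7+9 = 50.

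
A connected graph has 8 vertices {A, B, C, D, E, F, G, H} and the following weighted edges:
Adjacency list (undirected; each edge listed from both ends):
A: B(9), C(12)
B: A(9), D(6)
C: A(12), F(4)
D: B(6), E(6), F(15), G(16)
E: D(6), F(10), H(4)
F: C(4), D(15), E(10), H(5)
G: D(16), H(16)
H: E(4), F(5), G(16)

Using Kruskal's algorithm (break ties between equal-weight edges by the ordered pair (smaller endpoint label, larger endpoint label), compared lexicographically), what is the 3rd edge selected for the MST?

F-H

Kruskal: consider edges lightest-first.
C-F (4): add — endpoints in different components.
E-H (4): add — endpoints in different components.
F-H (5): add — endpoints in different components.
B-D (6): add — endpoints in different components.
D-E (6): add — endpoints in different components.
A-B (9): add — endpoints in different components.
E-F (10): skip — E and F already connected.
A-C (12): skip — A and C already connected.
D-F (15): skip — D and F already connected.
D-G (16): add — endpoints in different components.
The 3rd edge added is F-H.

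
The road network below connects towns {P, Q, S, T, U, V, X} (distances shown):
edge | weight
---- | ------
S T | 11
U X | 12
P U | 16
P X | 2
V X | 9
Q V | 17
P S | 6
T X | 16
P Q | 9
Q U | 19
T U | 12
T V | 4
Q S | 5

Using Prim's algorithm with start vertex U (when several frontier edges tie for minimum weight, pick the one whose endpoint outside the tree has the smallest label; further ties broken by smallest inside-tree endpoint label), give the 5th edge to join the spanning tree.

P-S

Prim's algorithm from U:
Step 1: cheapest edge leaving the tree is T U (12); add T.
Step 2: cheapest edge leaving the tree is T V (4); add V.
Step 3: cheapest edge leaving the tree is V X (9); add X.
Step 4: cheapest edge leaving the tree is P X (2); add P.
Step 5: cheapest edge leaving the tree is P S (6); add S.
Step 6: cheapest edge leaving the tree is Q S (5); add Q.
The 5th edge added is P S.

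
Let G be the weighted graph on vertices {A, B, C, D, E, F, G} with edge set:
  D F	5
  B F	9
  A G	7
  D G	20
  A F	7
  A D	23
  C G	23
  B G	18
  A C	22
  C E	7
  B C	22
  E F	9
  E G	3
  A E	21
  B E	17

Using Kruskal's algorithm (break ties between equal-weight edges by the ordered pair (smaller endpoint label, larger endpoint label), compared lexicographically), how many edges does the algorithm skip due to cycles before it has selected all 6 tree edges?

0

Kruskal's algorithm — process edges by increasing weight (ties by edge label):
E G (3): add — endpoints in different components.
D F (5): add — endpoints in different components.
A F (7): add — endpoints in different components.
A G (7): add — endpoints in different components.
C E (7): add — endpoints in different components.
B F (9): add — endpoints in different components.
Edges rejected before the tree was complete: 0.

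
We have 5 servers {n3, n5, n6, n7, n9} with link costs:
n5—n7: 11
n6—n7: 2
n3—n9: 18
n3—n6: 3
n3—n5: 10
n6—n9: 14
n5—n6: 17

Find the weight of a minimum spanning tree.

Kruskal: consider edges lightest-first.
n6—n7 (2): add. Components now {n5} {n6,n7} {n3} {n9}
n3—n6 (3): add. Components now {n5} {n3,n6,n7} {n9}
n3—n5 (10): add. Components now {n3,n5,n6,n7} {n9}
n5—n7 (11): skip — n5 and n7 already connected.
n6—n9 (14): add. Components now {n3,n5,n6,n7,n9}
MST edges: n6—n7, n3—n6, n3—n5, n6—n9; total weight 2+3+10+14 = 29.

29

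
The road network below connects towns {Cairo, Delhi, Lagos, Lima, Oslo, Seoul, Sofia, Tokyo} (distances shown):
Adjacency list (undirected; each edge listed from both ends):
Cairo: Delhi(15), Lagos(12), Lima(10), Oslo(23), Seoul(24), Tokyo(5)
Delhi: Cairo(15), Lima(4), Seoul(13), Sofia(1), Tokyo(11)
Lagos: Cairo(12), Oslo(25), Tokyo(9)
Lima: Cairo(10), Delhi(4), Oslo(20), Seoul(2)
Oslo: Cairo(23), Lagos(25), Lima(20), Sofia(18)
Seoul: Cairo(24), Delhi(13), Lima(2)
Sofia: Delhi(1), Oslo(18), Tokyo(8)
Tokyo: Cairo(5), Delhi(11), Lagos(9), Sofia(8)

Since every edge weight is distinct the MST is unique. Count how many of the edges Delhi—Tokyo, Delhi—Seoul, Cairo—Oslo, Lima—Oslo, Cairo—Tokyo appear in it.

1

Kruskal's algorithm — process edges by increasing weight (ties by edge label):
Delhi—Sofia (1): add — endpoints in different components.
Lima—Seoul (2): add — endpoints in different components.
Delhi—Lima (4): add — endpoints in different components.
Cairo—Tokyo (5): add — endpoints in different components.
Sofia—Tokyo (8): add — endpoints in different components.
Lagos—Tokyo (9): add — endpoints in different components.
Cairo—Lima (10): skip — Lima and Cairo already connected.
Delhi—Tokyo (11): skip — Delhi and Tokyo already connected.
Cairo—Lagos (12): skip — Cairo and Lagos already connected.
Delhi—Seoul (13): skip — Delhi and Seoul already connected.
Cairo—Delhi (15): skip — Cairo and Delhi already connected.
Oslo—Sofia (18): add — endpoints in different components.
MST edge set: {Delhi—Sofia, Lima—Seoul, Delhi—Lima, Cairo—Tokyo, Sofia—Tokyo, Lagos—Tokyo, Oslo—Sofia}.
Of the listed edges, {Cairo—Tokyo} are in the MST → 1.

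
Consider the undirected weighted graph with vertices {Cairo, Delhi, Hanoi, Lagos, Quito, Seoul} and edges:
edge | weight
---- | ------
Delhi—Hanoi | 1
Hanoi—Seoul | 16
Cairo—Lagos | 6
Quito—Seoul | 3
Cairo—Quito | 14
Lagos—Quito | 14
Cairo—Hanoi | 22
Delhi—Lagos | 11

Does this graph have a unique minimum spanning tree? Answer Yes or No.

No

Kruskal's algorithm — process edges by increasing weight (ties by edge label):
Delhi—Hanoi (1): add. Components now {Quito} {Delhi,Hanoi} {Lagos} {Seoul} {Cairo}
Quito—Seoul (3): add. Components now {Quito,Seoul} {Delhi,Hanoi} {Lagos} {Cairo}
Cairo—Lagos (6): add. Components now {Quito,Seoul} {Delhi,Hanoi} {Cairo,Lagos}
Delhi—Lagos (11): add. Components now {Quito,Seoul} {Cairo,Delhi,Hanoi,Lagos}
Cairo—Quito (14): add. Components now {Cairo,Delhi,Hanoi,Lagos,Quito,Seoul}
Non-tree edge Lagos—Quito has weight 14, equal to the heaviest edge on its tree cycle — swapping gives another MST of the same weight. Not unique.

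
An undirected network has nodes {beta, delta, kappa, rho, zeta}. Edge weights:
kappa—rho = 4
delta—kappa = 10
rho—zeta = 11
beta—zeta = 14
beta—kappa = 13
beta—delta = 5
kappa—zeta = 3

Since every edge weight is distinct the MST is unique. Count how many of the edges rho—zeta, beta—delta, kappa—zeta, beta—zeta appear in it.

2

Sort edges by weight, then run Kruskal:
kappa—zeta (3): add. Components now {beta} {kappa,zeta} {delta} {rho}
kappa—rho (4): add. Components now {beta} {kappa,rho,zeta} {delta}
beta—delta (5): add. Components now {beta,delta} {kappa,rho,zeta}
delta—kappa (10): add. Components now {beta,delta,kappa,rho,zeta}
MST edge set: {kappa—zeta, kappa—rho, beta—delta, delta—kappa}.
Of the listed edges, {beta—delta, kappa—zeta} are in the MST → 2.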